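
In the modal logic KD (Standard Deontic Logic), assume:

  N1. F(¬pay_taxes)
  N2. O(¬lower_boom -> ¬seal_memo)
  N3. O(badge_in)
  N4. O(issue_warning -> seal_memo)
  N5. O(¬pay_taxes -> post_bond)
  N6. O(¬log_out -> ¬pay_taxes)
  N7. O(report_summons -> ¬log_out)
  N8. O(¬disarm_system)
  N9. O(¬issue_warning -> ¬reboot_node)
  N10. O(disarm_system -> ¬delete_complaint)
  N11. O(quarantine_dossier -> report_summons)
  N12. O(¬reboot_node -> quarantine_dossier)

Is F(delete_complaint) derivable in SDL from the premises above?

Premise 10 is O(disarm_system -> ¬delete_complaint), but O(disarm_system) is not derivable from the premises, so it does not yield O(¬delete_complaint).
No other premise forces O(¬delete_complaint). An ideal world satisfying every premise can still have delete_complaint true, so F(delete_complaint) is not derivable.

No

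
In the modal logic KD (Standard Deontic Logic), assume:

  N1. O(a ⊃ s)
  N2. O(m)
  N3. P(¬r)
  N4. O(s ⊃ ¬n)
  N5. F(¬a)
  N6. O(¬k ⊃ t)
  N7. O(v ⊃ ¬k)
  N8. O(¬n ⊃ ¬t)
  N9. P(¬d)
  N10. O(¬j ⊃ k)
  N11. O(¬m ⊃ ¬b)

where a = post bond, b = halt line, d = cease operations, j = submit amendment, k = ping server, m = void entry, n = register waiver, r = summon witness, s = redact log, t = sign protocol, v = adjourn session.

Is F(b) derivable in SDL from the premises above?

No

Premise 11 is O(¬m ⊃ ¬b), but O(¬m) is not derivable from the premises, so it does not yield O(¬b).
No other premise forces O(¬b). An ideal world satisfying every premise can still have b true, so F(b) is not derivable.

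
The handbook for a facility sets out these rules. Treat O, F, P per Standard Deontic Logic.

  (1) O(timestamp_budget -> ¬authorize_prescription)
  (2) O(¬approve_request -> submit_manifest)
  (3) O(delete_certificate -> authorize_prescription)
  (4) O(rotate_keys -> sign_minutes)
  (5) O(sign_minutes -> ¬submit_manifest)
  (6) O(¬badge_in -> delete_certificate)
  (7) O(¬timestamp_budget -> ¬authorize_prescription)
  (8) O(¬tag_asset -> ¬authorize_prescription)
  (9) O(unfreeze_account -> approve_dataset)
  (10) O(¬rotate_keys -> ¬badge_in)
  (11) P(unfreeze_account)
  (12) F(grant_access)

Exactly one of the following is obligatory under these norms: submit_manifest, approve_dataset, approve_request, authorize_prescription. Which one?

Premises 7 and 1 are O(¬timestamp_budget -> ¬authorize_prescription) and O(timestamp_budget -> ¬authorize_prescription); every ideal world satisfies ¬timestamp_budget or timestamp_budget, so in either case ¬authorize_prescription holds — hence O(¬authorize_prescription).
Premise 3 is O(delete_certificate -> authorize_prescription); contrapositively O(¬authorize_prescription -> ¬delete_certificate). Since O(¬authorize_prescription) holds, K gives O(¬delete_certificate).
Premise 6, O(¬badge_in -> delete_certificate), contraposes to O(¬delete_certificate -> badge_in); with O(¬delete_certificate) we get O(badge_in).
The contrapositive of premise 10 (O(¬rotate_keys -> ¬badge_in)) is O(badge_in -> rotate_keys), and O(badge_in) is already established, so O(rotate_keys).
With premise 4, O(rotate_keys -> sign_minutes), the K-axiom yields O(sign_minutes).
Premise 5 is O(sign_minutes -> ¬submit_manifest); since O(sign_minutes), deontic closure gives O(¬submit_manifest).
Premise 2, O(¬approve_request -> submit_manifest), contraposes to O(¬submit_manifest -> approve_request); with O(¬submit_manifest) we get O(approve_request).
So O(approve_request) holds — approve_request is obligatory. None of the other listed options is made obligatory by any chain of premises.

approve_request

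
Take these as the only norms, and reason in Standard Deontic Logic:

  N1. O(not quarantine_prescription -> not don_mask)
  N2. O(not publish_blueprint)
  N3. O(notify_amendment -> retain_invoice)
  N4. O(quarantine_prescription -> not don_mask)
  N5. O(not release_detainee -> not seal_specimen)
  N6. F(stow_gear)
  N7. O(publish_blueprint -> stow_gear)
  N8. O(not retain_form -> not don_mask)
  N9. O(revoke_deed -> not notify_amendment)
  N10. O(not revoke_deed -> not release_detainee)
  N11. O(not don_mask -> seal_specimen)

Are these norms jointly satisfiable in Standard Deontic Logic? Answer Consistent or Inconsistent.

Premise 7 is O(publish_blueprint -> stow_gear), but O(publish_blueprint) is not derivable from the premises, so it does not yield O(stow_gear).
So O(stow_gear) is not derivable, and the apparent clash with O(not stow_gear) does not arise.
A world satisfying every obligation exists (e.g. don_mask=false, notify_amendment=false, publish_blueprint=false, quarantine_prescription=false, release_detainee=true, retain_form=false, retain_invoice=false, revoke_deed=true, seal_specimen=true, stow_gear=false); no atom is both obligatory and forbidden, so the set is consistent.

Consistent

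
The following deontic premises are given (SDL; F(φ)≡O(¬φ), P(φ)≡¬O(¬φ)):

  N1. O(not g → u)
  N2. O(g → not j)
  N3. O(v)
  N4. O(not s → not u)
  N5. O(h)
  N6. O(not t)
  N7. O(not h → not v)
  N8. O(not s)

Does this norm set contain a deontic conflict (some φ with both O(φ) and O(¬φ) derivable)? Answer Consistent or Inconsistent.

Consistent

Premise 7 is O(not h → not v), but O(not h) is not derivable from the premises, so it does not yield O(not v).
So O(not v) is not derivable, and the apparent clash with O(v) does not arise.
A world satisfying every obligation exists (e.g. g=true, h=true, j=false, s=false, t=false, u=false, v=true); no atom is both obligatory and forbidden, so the set is consistent.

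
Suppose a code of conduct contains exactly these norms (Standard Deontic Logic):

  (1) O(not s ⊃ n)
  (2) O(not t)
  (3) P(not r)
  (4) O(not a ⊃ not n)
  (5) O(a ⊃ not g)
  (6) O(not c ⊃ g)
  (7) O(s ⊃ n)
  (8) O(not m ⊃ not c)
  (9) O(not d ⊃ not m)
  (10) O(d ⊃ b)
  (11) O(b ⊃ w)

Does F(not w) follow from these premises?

Yes

By case analysis on not s: premise 1 gives O(not s ⊃ n) and premise 7 gives O(s ⊃ n), so O(n) either way.
Premise 4 is O(not a ⊃ not n); contrapositively O(n ⊃ a). Since O(n) holds, K gives O(a).
Applying K to premise 5 (O(a ⊃ not g)) and O(a) yields O(not g).
Premise 6, O(not c ⊃ g), contraposes to O(not g ⊃ c); with O(not g) we get O(c).
Premise 8, O(not m ⊃ not c), contraposes to O(c ⊃ m); with O(c) we get O(m).
The contrapositive of premise 9 (O(not d ⊃ not m)) is O(m ⊃ d), and O(m) is already established, so O(d).
From O(d) and premise 10, O(d ⊃ b), we obtain O(b).
Applying K to premise 11 (O(b ⊃ w)) and O(b) yields O(w).
Premises 2, 3 do not contribute to this derivation.
So O(w) holds, i.e. F(not w). The claim follows.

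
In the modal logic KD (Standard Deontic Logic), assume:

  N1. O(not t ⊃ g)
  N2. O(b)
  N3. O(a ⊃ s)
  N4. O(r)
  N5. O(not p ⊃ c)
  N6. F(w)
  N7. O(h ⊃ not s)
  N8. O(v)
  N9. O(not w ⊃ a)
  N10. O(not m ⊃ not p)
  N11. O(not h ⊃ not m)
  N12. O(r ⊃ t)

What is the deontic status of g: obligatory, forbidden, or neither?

Premise 1 is O(not t ⊃ g), but O(not t) is not derivable from the premises, so it does not yield O(g).
No premise or chain of K-axiom applications forces O(g), and none forces O(not g). So g is neither obligatory nor forbidden under these norms.

Neither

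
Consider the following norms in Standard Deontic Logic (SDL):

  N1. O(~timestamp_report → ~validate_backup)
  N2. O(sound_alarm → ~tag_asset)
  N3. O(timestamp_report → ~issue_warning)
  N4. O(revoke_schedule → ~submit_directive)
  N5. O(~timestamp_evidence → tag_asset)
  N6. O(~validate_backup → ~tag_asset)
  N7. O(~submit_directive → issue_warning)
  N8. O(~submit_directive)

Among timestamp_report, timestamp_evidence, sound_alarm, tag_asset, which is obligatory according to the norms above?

Premise 8 states O(~submit_directive) outright.
Applying K to premise 7 (O(~submit_directive → issue_warning)) and O(~submit_directive) yields O(issue_warning).
Premise 3 is O(timestamp_report → ~issue_warning); contrapositively O(issue_warning → ~timestamp_report). Since O(issue_warning) holds, K gives O(~timestamp_report).
From O(~timestamp_report) and premise 1, O(~timestamp_report → ~validate_backup), we obtain O(~validate_backup).
Applying K to premise 6 (O(~validate_backup → ~tag_asset)) and O(~validate_backup) yields O(~tag_asset).
Premise 5 is O(~timestamp_evidence → tag_asset); contrapositively O(~tag_asset → timestamp_evidence). Since O(~tag_asset) holds, K gives O(timestamp_evidence).
So O(timestamp_evidence) holds — timestamp_evidence is obligatory. None of the other listed options is made obligatory by any chain of premises.

timestamp_evidence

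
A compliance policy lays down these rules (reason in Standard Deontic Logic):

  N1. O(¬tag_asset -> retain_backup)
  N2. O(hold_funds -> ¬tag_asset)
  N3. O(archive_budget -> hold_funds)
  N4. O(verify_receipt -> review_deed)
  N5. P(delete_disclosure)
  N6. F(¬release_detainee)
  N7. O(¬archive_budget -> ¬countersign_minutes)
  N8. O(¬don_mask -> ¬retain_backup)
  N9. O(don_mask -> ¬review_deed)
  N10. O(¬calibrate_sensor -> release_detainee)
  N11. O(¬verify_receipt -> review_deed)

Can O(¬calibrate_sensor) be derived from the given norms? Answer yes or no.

No

Premise 10 is O(¬calibrate_sensor -> release_detainee); even if O(release_detainee) held, inferring O(¬calibrate_sensor) would be affirming the consequent — invalid.
No other premise forces O(¬calibrate_sensor). An ideal world satisfying every premise can still have ¬calibrate_sensor false, so O(¬calibrate_sensor) is not derivable.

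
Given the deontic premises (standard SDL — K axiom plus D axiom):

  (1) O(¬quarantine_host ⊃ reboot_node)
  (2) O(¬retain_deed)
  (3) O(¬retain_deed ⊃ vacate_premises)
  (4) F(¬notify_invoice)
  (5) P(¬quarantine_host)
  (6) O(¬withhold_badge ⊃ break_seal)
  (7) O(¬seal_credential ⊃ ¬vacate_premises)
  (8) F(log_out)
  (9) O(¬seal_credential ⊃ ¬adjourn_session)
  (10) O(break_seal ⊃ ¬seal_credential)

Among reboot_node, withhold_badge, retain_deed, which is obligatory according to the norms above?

withhold_badge

Premise 2 states O(¬retain_deed) outright.
From O(¬retain_deed) and premise 3, O(¬retain_deed ⊃ vacate_premises), we obtain O(vacate_premises).
Premise 7, O(¬seal_credential ⊃ ¬vacate_premises), contraposes to O(vacate_premises ⊃ seal_credential); with O(vacate_premises) we get O(seal_credential).
Premise 10 is O(break_seal ⊃ ¬seal_credential); contrapositively O(seal_credential ⊃ ¬break_seal). Since O(seal_credential) holds, K gives O(¬break_seal).
The contrapositive of premise 6 (O(¬withhold_badge ⊃ break_seal)) is O(¬break_seal ⊃ withhold_badge), and O(¬break_seal) is already established, so O(withhold_badge).
So O(withhold_badge) holds — withhold_badge is obligatory. None of the other listed options is made obligatory by any chain of premises.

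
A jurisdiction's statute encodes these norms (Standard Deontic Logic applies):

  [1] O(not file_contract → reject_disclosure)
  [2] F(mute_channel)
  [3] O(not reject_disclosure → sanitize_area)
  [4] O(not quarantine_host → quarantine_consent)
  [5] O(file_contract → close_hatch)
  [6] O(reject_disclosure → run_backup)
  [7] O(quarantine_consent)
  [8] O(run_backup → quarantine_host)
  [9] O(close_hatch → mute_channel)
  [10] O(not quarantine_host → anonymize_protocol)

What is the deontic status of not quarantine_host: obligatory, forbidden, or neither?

Premise 2 is F(mute_channel), i.e. O(not mute_channel).
Premise 9 is O(close_hatch → mute_channel); contrapositively O(not mute_channel → not close_hatch). Since O(not mute_channel) holds, K gives O(not close_hatch).
Premise 5, O(file_contract → close_hatch), contraposes to O(not close_hatch → not file_contract); with O(not close_hatch) we get O(not file_contract).
Premise 1 is O(not file_contract → reject_disclosure); since O(not file_contract), deontic closure gives O(reject_disclosure).
Premise 6 is O(reject_disclosure → run_backup); since O(reject_disclosure), deontic closure gives O(run_backup).
With premise 8, O(run_backup → quarantine_host), the K-axiom yields O(quarantine_host).
Premises 3, 4, 7, 10 do not contribute to this derivation.
Thus O(quarantine_host), which is F(not quarantine_host): not quarantine_host is forbidden.

Forbidden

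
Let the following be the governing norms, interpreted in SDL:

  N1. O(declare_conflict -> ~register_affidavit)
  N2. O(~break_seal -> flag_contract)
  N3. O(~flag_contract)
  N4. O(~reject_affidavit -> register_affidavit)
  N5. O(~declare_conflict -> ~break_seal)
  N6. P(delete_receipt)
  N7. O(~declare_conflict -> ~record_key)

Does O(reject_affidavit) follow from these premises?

Premise 3 gives O(~flag_contract).
Premise 2, O(~break_seal -> flag_contract), contraposes to O(~flag_contract -> break_seal); with O(~flag_contract) we get O(break_seal).
Premise 5 is O(~declare_conflict -> ~break_seal); contrapositively O(break_seal -> declare_conflict). Since O(break_seal) holds, K gives O(declare_conflict).
Applying K to premise 1 (O(declare_conflict -> ~register_affidavit)) and O(declare_conflict) yields O(~register_affidavit).
The contrapositive of premise 4 (O(~reject_affidavit -> register_affidavit)) is O(~register_affidavit -> reject_affidavit), and O(~register_affidavit) is already established, so O(reject_affidavit).
Premises 6, 7 do not contribute to this derivation.
So O(reject_affidavit) follows.

Yes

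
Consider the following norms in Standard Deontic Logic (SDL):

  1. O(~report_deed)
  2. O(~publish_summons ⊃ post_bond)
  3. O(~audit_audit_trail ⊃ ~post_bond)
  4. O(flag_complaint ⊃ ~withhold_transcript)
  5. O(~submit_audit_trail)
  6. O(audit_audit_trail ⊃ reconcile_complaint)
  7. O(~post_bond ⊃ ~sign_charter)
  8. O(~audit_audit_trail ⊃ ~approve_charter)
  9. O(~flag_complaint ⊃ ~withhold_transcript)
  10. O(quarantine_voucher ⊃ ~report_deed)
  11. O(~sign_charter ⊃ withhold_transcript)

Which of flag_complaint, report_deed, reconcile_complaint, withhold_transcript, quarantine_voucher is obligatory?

Premises 4 and 9 are O(flag_complaint ⊃ ~withhold_transcript) and O(~flag_complaint ⊃ ~withhold_transcript); every ideal world satisfies flag_complaint or ~flag_complaint, so in either case ~withhold_transcript holds — hence O(~withhold_transcript).
Premise 11 is O(~sign_charter ⊃ withhold_transcript); contrapositively O(~withhold_transcript ⊃ sign_charter). Since O(~withhold_transcript) holds, K gives O(sign_charter).
Premise 7 is O(~post_bond ⊃ ~sign_charter); contrapositively O(sign_charter ⊃ post_bond). Since O(sign_charter) holds, K gives O(post_bond).
Premise 3, O(~audit_audit_trail ⊃ ~post_bond), contraposes to O(post_bond ⊃ audit_audit_trail); with O(post_bond) we get O(audit_audit_trail).
Premise 6 is O(audit_audit_trail ⊃ reconcile_complaint); since O(audit_audit_trail), deontic closure gives O(reconcile_complaint).
So O(reconcile_complaint) holds — reconcile_complaint is obligatory. None of the other listed options is made obligatory by any chain of premises.

reconcile_complaint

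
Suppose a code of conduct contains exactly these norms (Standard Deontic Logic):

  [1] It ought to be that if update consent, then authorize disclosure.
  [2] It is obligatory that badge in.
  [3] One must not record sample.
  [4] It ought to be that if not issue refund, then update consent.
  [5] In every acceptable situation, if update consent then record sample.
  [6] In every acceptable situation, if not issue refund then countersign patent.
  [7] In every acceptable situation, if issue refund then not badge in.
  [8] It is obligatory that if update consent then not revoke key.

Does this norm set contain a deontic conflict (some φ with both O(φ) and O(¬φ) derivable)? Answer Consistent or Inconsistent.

Premise 3 is F(record_sample), i.e. O(¬record_sample).
The contrapositive of premise 5 (O(update_consent → record_sample)) is O(¬record_sample → ¬update_consent), and O(¬record_sample) is already established, so O(¬update_consent).
The contrapositive of premise 4 (O(¬issue_refund → update_consent)) is O(¬update_consent → issue_refund), and O(¬update_consent) is already established, so O(issue_refund).
Applying K to premise 7 (O(issue_refund → ¬badge_in)) and O(issue_refund) yields O(¬badge_in).
Yet premise 2 states O(badge_in).
We now have both O(¬badge_in) and O(badge_in) — badge_in is simultaneously obligatory and forbidden, violating the D-axiom.

Inconsistent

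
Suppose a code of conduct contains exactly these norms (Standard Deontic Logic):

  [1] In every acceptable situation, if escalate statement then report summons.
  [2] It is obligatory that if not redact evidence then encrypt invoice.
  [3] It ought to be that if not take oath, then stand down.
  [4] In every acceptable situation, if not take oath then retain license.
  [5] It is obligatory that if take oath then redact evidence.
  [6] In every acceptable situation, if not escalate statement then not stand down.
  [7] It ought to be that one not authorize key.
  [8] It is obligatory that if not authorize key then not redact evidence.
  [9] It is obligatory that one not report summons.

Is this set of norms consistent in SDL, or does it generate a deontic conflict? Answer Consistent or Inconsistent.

Inconsistent

From premise 9 we have O(¬report_summons).
The contrapositive of premise 1 (O(escalate_statement → report_summons)) is O(¬report_summons → ¬escalate_statement), and O(¬report_summons) is already established, so O(¬escalate_statement).
Applying K to premise 6 (O(¬escalate_statement → ¬stand_down)) and O(¬escalate_statement) yields O(¬stand_down).
Premise 3, O(¬take_oath → stand_down), contraposes to O(¬stand_down → take_oath); with O(¬stand_down) we get O(take_oath).
Premise 5 is O(take_oath → redact_evidence); since O(take_oath), deontic closure gives O(redact_evidence).
Premise 8 is O(¬authorize_key → ¬redact_evidence); contrapositively O(redact_evidence → authorize_key). Since O(redact_evidence) holds, K gives O(authorize_key).
But premise 7 directly asserts O(¬authorize_key).
We now have both O(authorize_key) and O(¬authorize_key) — authorize_key is simultaneously obligatory and forbidden, violating the D-axiom.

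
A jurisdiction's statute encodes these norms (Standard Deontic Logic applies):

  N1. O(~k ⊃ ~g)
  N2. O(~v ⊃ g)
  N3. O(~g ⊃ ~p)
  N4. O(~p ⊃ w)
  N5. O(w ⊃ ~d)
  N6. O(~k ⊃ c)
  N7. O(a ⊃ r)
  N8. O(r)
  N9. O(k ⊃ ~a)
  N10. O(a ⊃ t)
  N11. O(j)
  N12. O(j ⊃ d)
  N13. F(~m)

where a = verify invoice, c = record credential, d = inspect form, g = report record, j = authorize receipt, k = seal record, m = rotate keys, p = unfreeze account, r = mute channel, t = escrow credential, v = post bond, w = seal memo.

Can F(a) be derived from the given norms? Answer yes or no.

From premise 11 we have O(j).
Premise 12 is O(j ⊃ d); since O(j), deontic closure gives O(d).
Premise 5 is O(w ⊃ ~d); contrapositively O(d ⊃ ~w). Since O(d) holds, K gives O(~w).
Premise 4, O(~p ⊃ w), contraposes to O(~w ⊃ p); with O(~w) we get O(p).
Premise 3, O(~g ⊃ ~p), contraposes to O(p ⊃ g); with O(p) we get O(g).
Premise 1, O(~k ⊃ ~g), contraposes to O(g ⊃ k); with O(g) we get O(k).
Premise 9 is O(k ⊃ ~a); since O(k), deontic closure gives O(~a).
Premises 2, 6, 7, 8, 10, 13 do not contribute to this derivation.
So O(~a) holds, i.e. F(a). The claim follows.

Yes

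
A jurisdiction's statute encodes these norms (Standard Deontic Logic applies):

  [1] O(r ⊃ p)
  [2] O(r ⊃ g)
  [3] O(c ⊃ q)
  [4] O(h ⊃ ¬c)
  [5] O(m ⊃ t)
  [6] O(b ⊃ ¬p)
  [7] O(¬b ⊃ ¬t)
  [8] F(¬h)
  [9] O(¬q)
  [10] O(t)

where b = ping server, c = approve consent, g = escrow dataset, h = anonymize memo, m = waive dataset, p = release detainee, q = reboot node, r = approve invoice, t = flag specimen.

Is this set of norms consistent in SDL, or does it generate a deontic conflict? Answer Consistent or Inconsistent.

Consistent

Premise 3 is O(c ⊃ q), but O(c) is not derivable from the premises, so it does not yield O(q).
So O(q) is not derivable, and the apparent clash with O(¬q) does not arise.
A world satisfying every obligation exists (e.g. b=true, c=false, g=false, h=true, m=false, p=false, q=false, r=false, t=true); no atom is both obligatory and forbidden, so the set is consistent.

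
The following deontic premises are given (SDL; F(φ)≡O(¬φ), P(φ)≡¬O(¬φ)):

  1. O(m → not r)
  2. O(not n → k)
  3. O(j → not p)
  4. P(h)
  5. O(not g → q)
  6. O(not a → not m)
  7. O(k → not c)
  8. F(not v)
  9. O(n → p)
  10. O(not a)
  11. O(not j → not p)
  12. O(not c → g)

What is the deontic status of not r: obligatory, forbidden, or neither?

Neither

Premise 1 is O(m → not r), but O(m) is not derivable from the premises, so it does not yield O(not r).
No premise or chain of K-axiom applications forces O(not r), and none forces O(r). So not r is neither obligatory nor forbidden under these norms.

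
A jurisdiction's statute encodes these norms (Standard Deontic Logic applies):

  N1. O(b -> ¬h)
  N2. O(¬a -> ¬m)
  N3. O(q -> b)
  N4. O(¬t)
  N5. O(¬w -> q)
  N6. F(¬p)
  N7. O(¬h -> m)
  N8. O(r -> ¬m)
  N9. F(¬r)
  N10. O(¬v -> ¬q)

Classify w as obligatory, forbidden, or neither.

Premise 9, F(¬r), is equivalent to O(r).
From O(r) and premise 8, O(r -> ¬m), we obtain O(¬m).
Premise 7 is O(¬h -> m); contrapositively O(¬m -> h). Since O(¬m) holds, K gives O(h).
The contrapositive of premise 1 (O(b -> ¬h)) is O(h -> ¬b), and O(h) is already established, so O(¬b).
The contrapositive of premise 3 (O(q -> b)) is O(¬b -> ¬q), and O(¬b) is already established, so O(¬q).
Premise 5 is O(¬w -> q); contrapositively O(¬q -> w). Since O(¬q) holds, K gives O(w).
Premises 2, 4, 6, 10 do not contribute to this derivation.
Hence w is obligatory.

Obligatory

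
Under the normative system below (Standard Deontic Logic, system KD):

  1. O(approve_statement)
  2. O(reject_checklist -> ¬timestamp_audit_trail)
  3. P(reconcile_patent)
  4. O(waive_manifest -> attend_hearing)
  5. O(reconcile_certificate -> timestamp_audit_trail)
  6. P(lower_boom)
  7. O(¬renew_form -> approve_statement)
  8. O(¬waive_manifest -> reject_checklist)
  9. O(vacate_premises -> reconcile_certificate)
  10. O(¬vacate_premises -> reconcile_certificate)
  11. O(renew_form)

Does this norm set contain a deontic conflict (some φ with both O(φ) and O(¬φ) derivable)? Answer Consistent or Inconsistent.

Premise 7 is O(¬renew_form -> approve_statement); even if O(approve_statement) held, inferring O(¬renew_form) would be affirming the consequent — invalid.
So O(¬renew_form) is not derivable, and the apparent clash with O(renew_form) does not arise.
A world satisfying every obligation exists (e.g. approve_statement=true, attend_hearing=true, lower_boom=false, reconcile_certificate=true, reconcile_patent=false, reject_checklist=false, renew_form=true, timestamp_audit_trail=true, vacate_premises=false, waive_manifest=true); no atom is both obligatory and forbidden, so the set is consistent.

Consistent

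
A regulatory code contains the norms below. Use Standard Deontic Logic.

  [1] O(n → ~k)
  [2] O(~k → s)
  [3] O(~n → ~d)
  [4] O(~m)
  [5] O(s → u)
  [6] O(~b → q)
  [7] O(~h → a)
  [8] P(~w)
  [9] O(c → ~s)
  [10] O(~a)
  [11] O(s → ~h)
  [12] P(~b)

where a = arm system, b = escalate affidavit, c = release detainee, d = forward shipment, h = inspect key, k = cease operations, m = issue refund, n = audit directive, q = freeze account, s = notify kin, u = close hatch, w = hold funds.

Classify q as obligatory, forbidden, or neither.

Premise 6 is O(~b → q), but O(~b) is not derivable from the premises (the permission P(~b) asserts only ~O(b), not O(~b)), so it does not yield O(q).
No premise or chain of K-axiom applications forces O(q), and none forces O(~q). So q is neither obligatory nor forbidden under these norms.

Neither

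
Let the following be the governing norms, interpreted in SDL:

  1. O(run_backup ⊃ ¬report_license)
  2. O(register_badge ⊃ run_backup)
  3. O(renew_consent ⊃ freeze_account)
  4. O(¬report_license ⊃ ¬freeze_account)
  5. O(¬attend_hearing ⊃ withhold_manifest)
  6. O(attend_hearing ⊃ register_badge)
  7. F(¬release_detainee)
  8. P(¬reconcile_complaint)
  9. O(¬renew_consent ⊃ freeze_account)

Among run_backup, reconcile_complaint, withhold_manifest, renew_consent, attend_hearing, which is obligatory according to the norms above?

withhold_manifest

Premises 9 and 3 are O(¬renew_consent ⊃ freeze_account) and O(renew_consent ⊃ freeze_account); every ideal world satisfies ¬renew_consent or renew_consent, so in either case freeze_account holds — hence O(freeze_account).
Premise 4, O(¬report_license ⊃ ¬freeze_account), contraposes to O(freeze_account ⊃ report_license); with O(freeze_account) we get O(report_license).
Premise 1 is O(run_backup ⊃ ¬report_license); contrapositively O(report_license ⊃ ¬run_backup). Since O(report_license) holds, K gives O(¬run_backup).
The contrapositive of premise 2 (O(register_badge ⊃ run_backup)) is O(¬run_backup ⊃ ¬register_badge), and O(¬run_backup) is already established, so O(¬register_badge).
Premise 6, O(attend_hearing ⊃ register_badge), contraposes to O(¬register_badge ⊃ ¬attend_hearing); with O(¬register_badge) we get O(¬attend_hearing).
Premise 5 is O(¬attend_hearing ⊃ withhold_manifest); since O(¬attend_hearing), deontic closure gives O(withhold_manifest).
So O(withhold_manifest) holds — withhold_manifest is obligatory. None of the other listed options is made obligatory by any chain of premises.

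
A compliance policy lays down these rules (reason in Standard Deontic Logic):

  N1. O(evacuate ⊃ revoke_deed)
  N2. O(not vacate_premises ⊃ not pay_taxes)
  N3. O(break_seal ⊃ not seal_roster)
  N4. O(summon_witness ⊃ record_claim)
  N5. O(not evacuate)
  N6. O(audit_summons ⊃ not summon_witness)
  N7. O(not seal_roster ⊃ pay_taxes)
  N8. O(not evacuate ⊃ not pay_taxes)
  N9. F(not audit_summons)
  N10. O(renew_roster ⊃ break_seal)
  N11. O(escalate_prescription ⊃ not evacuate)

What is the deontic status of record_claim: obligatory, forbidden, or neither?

Neither

Premise 4 is O(summon_witness ⊃ record_claim), but O(summon_witness) is not derivable from the premises, so it does not yield O(record_claim).
No premise or chain of K-axiom applications forces O(record_claim), and none forces O(not record_claim). So record_claim is neither obligatory nor forbidden under these norms.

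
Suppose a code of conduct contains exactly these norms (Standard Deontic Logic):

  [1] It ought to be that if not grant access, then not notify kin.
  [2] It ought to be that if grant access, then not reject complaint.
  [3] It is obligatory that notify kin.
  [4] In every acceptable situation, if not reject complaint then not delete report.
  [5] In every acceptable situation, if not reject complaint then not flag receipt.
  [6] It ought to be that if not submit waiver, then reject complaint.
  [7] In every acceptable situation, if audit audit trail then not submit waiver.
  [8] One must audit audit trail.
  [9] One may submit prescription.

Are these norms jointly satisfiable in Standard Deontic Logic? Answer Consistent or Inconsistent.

Premise 8 states O(audit_audit_trail) outright.
From O(audit_audit_trail) and premise 7, O(audit_audit_trail → ¬submit_waiver), we obtain O(¬submit_waiver).
From O(¬submit_waiver) and premise 6, O(¬submit_waiver → reject_complaint), we obtain O(reject_complaint).
Premise 2 is O(grant_access → ¬reject_complaint); contrapositively O(reject_complaint → ¬grant_access). Since O(reject_complaint) holds, K gives O(¬grant_access).
Premise 1 is O(¬grant_access → ¬notify_kin); since O(¬grant_access), deontic closure gives O(¬notify_kin).
But premise 3 directly asserts O(notify_kin).
We now have both O(¬notify_kin) and O(notify_kin) — notify_kin is simultaneously obligatory and forbidden, violating the D-axiom.

Inconsistent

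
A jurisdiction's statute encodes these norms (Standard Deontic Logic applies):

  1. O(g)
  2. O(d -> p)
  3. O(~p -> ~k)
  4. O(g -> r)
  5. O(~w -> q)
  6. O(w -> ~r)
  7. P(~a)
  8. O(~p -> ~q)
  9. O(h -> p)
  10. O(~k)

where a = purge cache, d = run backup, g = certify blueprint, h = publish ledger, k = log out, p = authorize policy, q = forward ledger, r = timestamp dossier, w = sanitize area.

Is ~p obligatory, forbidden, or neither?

From premise 1 we have O(g).
From O(g) and premise 4, O(g -> r), we obtain O(r).
The contrapositive of premise 6 (O(w -> ~r)) is O(r -> ~w), and O(r) is already established, so O(~w).
From O(~w) and premise 5, O(~w -> q), we obtain O(q).
The contrapositive of premise 8 (O(~p -> ~q)) is O(q -> p), and O(q) is already established, so O(p).
Premises 2, 3, 7, 9, 10 do not contribute to this derivation.
Thus O(p), which is F(~p): ~p is forbidden.

Forbidden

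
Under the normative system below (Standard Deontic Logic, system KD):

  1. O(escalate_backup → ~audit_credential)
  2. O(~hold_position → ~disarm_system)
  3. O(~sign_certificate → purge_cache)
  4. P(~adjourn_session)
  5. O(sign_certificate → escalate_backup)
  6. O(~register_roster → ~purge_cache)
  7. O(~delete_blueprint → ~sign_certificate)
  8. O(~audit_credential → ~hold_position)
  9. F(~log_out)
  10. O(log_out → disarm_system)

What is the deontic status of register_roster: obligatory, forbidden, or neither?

Premise 9, F(~log_out), is equivalent to O(log_out).
Applying K to premise 10 (O(log_out → disarm_system)) and O(log_out) yields O(disarm_system).
The contrapositive of premise 2 (O(~hold_position → ~disarm_system)) is O(disarm_system → hold_position), and O(disarm_system) is already established, so O(hold_position).
Premise 8 is O(~audit_credential → ~hold_position); contrapositively O(hold_position → audit_credential). Since O(hold_position) holds, K gives O(audit_credential).
The contrapositive of premise 1 (O(escalate_backup → ~audit_credential)) is O(audit_credential → ~escalate_backup), and O(audit_credential) is already established, so O(~escalate_backup).
The contrapositive of premise 5 (O(sign_certificate → escalate_backup)) is O(~escalate_backup → ~sign_certificate), and O(~escalate_backup) is already established, so O(~sign_certificate).
Applying K to premise 3 (O(~sign_certificate → purge_cache)) and O(~sign_certificate) yields O(purge_cache).
Premise 6, O(~register_roster → ~purge_cache), contraposes to O(purge_cache → register_roster); with O(purge_cache) we get O(register_roster).
Premises 4, 7 do not contribute to this derivation.
Hence register_roster is obligatory.

Obligatory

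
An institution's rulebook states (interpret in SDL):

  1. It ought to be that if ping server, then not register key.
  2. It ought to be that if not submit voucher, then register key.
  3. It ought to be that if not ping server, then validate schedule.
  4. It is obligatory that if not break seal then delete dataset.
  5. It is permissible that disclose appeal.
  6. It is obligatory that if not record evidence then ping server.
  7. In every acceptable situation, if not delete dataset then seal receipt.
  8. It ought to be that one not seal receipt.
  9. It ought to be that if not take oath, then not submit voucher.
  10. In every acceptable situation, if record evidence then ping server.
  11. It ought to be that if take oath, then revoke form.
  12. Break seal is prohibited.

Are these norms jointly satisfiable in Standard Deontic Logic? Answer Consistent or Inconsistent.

Consistent

Premise 7 is O(¬delete_dataset → seal_receipt), but O(¬delete_dataset) is not derivable from the premises, so it does not yield O(seal_receipt).
So O(seal_receipt) is not derivable, and the apparent clash with O(¬seal_receipt) does not arise.
A world satisfying every obligation exists (e.g. break_seal=false, delete_dataset=true, disclose_appeal=false, ping_server=true, record_evidence=false, register_key=false, revoke_form=true, seal_receipt=false, submit_voucher=true, take_oath=true, validate_schedule=false); no atom is both obligatory and forbidden, so the set is consistent.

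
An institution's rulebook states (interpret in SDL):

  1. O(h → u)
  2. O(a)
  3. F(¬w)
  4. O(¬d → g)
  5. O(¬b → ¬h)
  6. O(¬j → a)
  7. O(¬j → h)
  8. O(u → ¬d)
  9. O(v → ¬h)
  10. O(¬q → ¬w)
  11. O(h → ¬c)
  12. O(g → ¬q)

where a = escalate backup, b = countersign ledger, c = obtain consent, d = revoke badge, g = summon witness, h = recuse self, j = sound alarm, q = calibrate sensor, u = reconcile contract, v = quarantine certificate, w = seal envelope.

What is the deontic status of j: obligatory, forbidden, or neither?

Premise 3, F(¬w), is equivalent to O(w).
Premise 10, O(¬q → ¬w), contraposes to O(w → q); with O(w) we get O(q).
Premise 12 is O(g → ¬q); contrapositively O(q → ¬g). Since O(q) holds, K gives O(¬g).
The contrapositive of premise 4 (O(¬d → g)) is O(¬g → d), and O(¬g) is already established, so O(d).
Premise 8, O(u → ¬d), contraposes to O(d → ¬u); with O(d) we get O(¬u).
Premise 1, O(h → u), contraposes to O(¬u → ¬h); with O(¬u) we get O(¬h).
Premise 7 is O(¬j → h); contrapositively O(¬h → j). Since O(¬h) holds, K gives O(j).
Premises 2, 5, 6, 9, 11 do not contribute to this derivation.
Hence j is obligatory.

Obligatory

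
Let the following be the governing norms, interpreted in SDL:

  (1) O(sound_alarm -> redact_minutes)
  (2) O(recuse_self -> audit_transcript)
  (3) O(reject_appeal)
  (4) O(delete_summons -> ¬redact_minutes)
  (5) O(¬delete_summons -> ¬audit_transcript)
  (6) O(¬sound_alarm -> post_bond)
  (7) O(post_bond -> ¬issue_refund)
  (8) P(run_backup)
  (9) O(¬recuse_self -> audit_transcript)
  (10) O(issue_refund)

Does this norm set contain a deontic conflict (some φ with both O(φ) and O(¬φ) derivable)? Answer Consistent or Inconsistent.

By case analysis on ¬recuse_self: premise 9 gives O(¬recuse_self -> audit_transcript) and premise 2 gives O(recuse_self -> audit_transcript), so O(audit_transcript) either way.
Premise 5 is O(¬delete_summons -> ¬audit_transcript); contrapositively O(audit_transcript -> delete_summons). Since O(audit_transcript) holds, K gives O(delete_summons).
From O(delete_summons) and premise 4, O(delete_summons -> ¬redact_minutes), we obtain O(¬redact_minutes).
Premise 1, O(sound_alarm -> redact_minutes), contraposes to O(¬redact_minutes -> ¬sound_alarm); with O(¬redact_minutes) we get O(¬sound_alarm).
Applying K to premise 6 (O(¬sound_alarm -> post_bond)) and O(¬sound_alarm) yields O(post_bond).
Premise 7 is O(post_bond -> ¬issue_refund); since O(post_bond), deontic closure gives O(¬issue_refund).
But premise 10 directly asserts O(issue_refund).
We now have both O(¬issue_refund) and O(issue_refund) — issue_refund is simultaneously obligatory and forbidden, violating the D-axiom.

Inconsistent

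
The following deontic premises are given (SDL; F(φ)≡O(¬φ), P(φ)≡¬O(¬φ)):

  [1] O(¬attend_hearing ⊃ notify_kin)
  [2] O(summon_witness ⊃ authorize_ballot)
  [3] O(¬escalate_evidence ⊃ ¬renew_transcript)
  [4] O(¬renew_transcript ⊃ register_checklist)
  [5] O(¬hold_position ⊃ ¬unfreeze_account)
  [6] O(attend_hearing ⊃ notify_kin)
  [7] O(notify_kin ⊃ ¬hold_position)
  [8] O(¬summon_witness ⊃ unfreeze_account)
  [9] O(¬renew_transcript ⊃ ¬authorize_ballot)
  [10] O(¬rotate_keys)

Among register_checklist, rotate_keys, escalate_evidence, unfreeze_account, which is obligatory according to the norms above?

Premises 6 and 1 cover both cases: O(attend_hearing ⊃ notify_kin) and O(¬attend_hearing ⊃ notify_kin). Since attend_hearing ∨ ¬attend_hearing is a tautology, O(notify_kin) follows.
With premise 7, O(notify_kin ⊃ ¬hold_position), the K-axiom yields O(¬hold_position).
From O(¬hold_position) and premise 5, O(¬hold_position ⊃ ¬unfreeze_account), we obtain O(¬unfreeze_account).
Premise 8, O(¬summon_witness ⊃ unfreeze_account), contraposes to O(¬unfreeze_account ⊃ summon_witness); with O(¬unfreeze_account) we get O(summon_witness).
From O(summon_witness) and premise 2, O(summon_witness ⊃ authorize_ballot), we obtain O(authorize_ballot).
Premise 9 is O(¬renew_transcript ⊃ ¬authorize_ballot); contrapositively O(authorize_ballot ⊃ renew_transcript). Since O(authorize_ballot) holds, K gives O(renew_transcript).
Premise 3 is O(¬escalate_evidence ⊃ ¬renew_transcript); contrapositively O(renew_transcript ⊃ escalate_evidence). Since O(renew_transcript) holds, K gives O(escalate_evidence).
So O(escalate_evidence) holds — escalate_evidence is obligatory. None of the other listed options is made obligatory by any chain of premises.

escalate_evidence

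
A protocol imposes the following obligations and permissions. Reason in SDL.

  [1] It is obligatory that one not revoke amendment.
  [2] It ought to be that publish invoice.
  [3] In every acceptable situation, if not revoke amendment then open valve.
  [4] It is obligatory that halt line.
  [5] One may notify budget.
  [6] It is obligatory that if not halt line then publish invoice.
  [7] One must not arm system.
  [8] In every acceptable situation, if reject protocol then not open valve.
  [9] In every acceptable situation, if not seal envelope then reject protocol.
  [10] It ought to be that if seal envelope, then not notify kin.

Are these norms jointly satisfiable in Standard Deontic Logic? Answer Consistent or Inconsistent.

Premise 6 is O(¬halt_line → publish_invoice); even if O(publish_invoice) held, inferring O(¬halt_line) would be affirming the consequent — invalid.
So O(¬halt_line) is not derivable, and the apparent clash with O(halt_line) does not arise.
A world satisfying every obligation exists (e.g. arm_system=false, halt_line=true, notify_budget=false, notify_kin=false, open_valve=true, publish_invoice=true, reject_protocol=false, revoke_amendment=false, seal_envelope=true); no atom is both obligatory and forbidden, so the set is consistent.

Consistent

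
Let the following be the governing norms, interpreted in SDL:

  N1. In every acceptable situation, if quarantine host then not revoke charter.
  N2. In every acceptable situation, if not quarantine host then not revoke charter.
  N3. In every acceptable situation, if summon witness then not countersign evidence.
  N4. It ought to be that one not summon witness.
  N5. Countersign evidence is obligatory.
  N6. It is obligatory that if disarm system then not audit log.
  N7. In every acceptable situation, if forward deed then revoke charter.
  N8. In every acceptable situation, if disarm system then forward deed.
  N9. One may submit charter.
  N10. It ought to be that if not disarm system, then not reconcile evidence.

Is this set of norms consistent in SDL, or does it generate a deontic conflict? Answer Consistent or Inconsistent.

Consistent

Premise 3 is O(summon_witness → ¬countersign_evidence), but O(summon_witness) is not derivable from the premises, so it does not yield O(¬countersign_evidence).
So O(¬countersign_evidence) is not derivable, and the apparent clash with O(countersign_evidence) does not arise.
A world satisfying every obligation exists (e.g. audit_log=false, countersign_evidence=true, disarm_system=false, forward_deed=false, quarantine_host=false, reconcile_evidence=false, revoke_charter=false, submit_charter=false, summon_witness=false); no atom is both obligatory and forbidden, so the set is consistent.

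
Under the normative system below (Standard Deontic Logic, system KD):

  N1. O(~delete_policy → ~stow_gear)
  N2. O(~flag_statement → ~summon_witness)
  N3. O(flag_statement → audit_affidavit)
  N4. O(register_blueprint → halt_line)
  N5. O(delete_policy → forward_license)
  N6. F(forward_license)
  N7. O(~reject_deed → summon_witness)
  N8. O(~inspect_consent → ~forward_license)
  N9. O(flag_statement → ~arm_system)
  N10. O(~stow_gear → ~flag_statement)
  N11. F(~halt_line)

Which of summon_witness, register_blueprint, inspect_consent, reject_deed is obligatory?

reject_deed

F(forward_license) at premise 6 means O(~forward_license).
Premise 5, O(delete_policy → forward_license), contraposes to O(~forward_license → ~delete_policy); with O(~forward_license) we get O(~delete_policy).
With premise 1, O(~delete_policy → ~stow_gear), the K-axiom yields O(~stow_gear).
From O(~stow_gear) and premise 10, O(~stow_gear → ~flag_statement), we obtain O(~flag_statement).
Premise 2 is O(~flag_statement → ~summon_witness); since O(~flag_statement), deontic closure gives O(~summon_witness).
Premise 7 is O(~reject_deed → summon_witness); contrapositively O(~summon_witness → reject_deed). Since O(~summon_witness) holds, K gives O(reject_deed).
So O(reject_deed) holds — reject_deed is obligatory. None of the other listed options is made obligatory by any chain of premises.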